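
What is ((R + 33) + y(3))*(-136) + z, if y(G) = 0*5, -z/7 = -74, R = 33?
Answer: -8458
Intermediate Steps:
z = 518 (z = -7*(-74) = 518)
y(G) = 0
((R + 33) + y(3))*(-136) + z = ((33 + 33) + 0)*(-136) + 518 = (66 + 0)*(-136) + 518 = 66*(-136) + 518 = -8976 + 518 = -8458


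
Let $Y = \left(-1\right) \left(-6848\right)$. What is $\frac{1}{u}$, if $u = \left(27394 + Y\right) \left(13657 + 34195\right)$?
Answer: $\frac{1}{1638548184} \approx 6.103 \cdot 10^{-10}$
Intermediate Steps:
$Y = 6848$
$u = 1638548184$ ($u = \left(27394 + 6848\right) \left(13657 + 34195\right) = 34242 \cdot 47852 = 1638548184$)
$\frac{1}{u} = \frac{1}{1638548184}$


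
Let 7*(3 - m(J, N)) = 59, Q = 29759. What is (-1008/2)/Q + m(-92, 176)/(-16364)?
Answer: -28300675/1704416966 ≈ -0.016604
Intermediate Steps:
m(J, N) = -38/7 (m(J, N) = 3 - 1/7*59 = 3 - 59/7 = -38/7)
(-1008/2)/Q + m(-92, 176)/(-16364) = -1008/2/29759 - 38/7/(-16364) = -1008*1/2*(1/29759) - 38/7*(-1/16364) = -504*1/29759 + 19/57274 = -504/29759 + 19/57274 = -28300675/1704416966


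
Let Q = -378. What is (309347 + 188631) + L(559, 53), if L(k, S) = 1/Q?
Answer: 188235683/378 ≈ 4.9798e+5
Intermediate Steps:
L(k, S) = -1/378 (L(k, S) = 1/(-378) = -1/378)
(309347 + 188631) + L(559, 53) = (309347 + 188631) - 1/378 = 497978 - 1/378 = 188235683/378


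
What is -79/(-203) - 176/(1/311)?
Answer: -11111329/203 ≈ -54736.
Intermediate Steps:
-79/(-203) - 176/(1/311) = -79*(-1/203) - 176/1/311 = 79/203 - 176*311 = 79/203 - 54736 = -11111329/203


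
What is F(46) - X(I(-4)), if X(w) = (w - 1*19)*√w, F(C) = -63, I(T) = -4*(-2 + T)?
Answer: -63 - 10*√6 ≈ -87.495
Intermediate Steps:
I(T) = 8 - 4*T
X(w) = √w*(-19 + w) (X(w) = (w - 19)*√w = (-19 + w)*√w = √w*(-19 + w))
F(46) - X(I(-4)) = -63 - √(8 - 4*(-4))*(-19 + (8 - 4*(-4))) = -63 - √(8 + 16)*(-19 + (8 + 16)) = -63 - √24*(-19 + 24) = -63 - 2*√6*5 = -63 - 10*√6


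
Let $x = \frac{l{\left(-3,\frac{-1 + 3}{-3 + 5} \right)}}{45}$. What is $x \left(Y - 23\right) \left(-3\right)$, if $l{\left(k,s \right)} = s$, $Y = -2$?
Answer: $\frac{5}{3} \approx 1.6667$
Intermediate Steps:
$x = \frac{1}{45}$ ($x = \frac{\left(-1 + 3\right) \frac{1}{-3 + 5}}{45} = \frac{2}{2} \cdot \frac{1}{45} = 2 \cdot \frac{1}{2} \cdot \frac{1}{45} = 1 \cdot \frac{1}{45} = \frac{1}{45} \approx 0.022222$)
$x \left(Y - 23\right) \left(-3\right) = \frac{-2 - 23}{45} \left(-3\right) = \frac{1}{45} \left(-25\right) \left(-3\right) = \left(- \frac{5}{9}\right) \left(-3\right) = \frac{5}{3}$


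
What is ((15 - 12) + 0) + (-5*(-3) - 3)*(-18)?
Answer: -213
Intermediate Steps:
((15 - 12) + 0) + (-5*(-3) - 3)*(-18) = (3 + 0) + (15 - 3)*(-18) = 3 + 12*(-18) = 3 - 216 = -213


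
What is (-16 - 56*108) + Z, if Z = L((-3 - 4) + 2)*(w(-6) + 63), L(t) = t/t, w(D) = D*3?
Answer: -6019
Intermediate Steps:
w(D) = 3*D
L(t) = 1
Z = 45 (Z = 1*(3*(-6) + 63) = 1*(-18 + 63) = 1*45 = 45)
(-16 - 56*108) + Z = (-16 - 56*108) + 45 = (-16 - 6048) + 45 = -6064 + 45 = -6019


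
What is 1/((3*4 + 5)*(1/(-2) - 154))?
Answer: -2/5253 ≈ -0.00038073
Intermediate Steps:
1/((3*4 + 5)*(1/(-2) - 154)) = 1/((12 + 5)*(-½ - 154)) = 1/(17*(-309/2)) = 1/(-5253/2) = -2/5253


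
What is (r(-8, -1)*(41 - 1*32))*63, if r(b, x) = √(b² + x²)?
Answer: 567*√65 ≈ 4571.3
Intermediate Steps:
(r(-8, -1)*(41 - 1*32))*63 = (√((-8)² + (-1)²)*(41 - 1*32))*63 = (√(64 + 1)*(41 - 32))*63 = (√65*9)*63 = (9*√65)*63 = 567*√65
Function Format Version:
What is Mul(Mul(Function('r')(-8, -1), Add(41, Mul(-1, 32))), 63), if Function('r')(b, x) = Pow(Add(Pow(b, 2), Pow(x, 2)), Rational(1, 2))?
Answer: Mul(567, Pow(65, Rational(1, 2))) ≈ 4571.3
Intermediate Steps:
Mul(Mul(Function('r')(-8, -1), Add(41, Mul(-1, 32))), 63) = Mul(Mul(Pow(Add(Pow(-8, 2), Pow(-1, 2)), Rational(1, 2)), Add(41, Mul(-1, 32))), 63) = Mul(Mul(Pow(Add(64, 1), Rational(1, 2)), Add(41, -32)), 63) = Mul(Mul(Pow(65, Rational(1, 2)), 9), 63) = Mul(Mul(9, Pow(65, Rational(1, 2))), 63) = Mul(567, Pow(65, Rational(1, 2)))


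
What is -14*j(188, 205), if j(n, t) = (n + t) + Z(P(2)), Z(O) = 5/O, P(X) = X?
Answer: -5537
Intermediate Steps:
j(n, t) = 5/2 + n + t (j(n, t) = (n + t) + 5/2 = 5/2 + n + t)
-14*j(188, 205) = -14*(5/2 + 188 + 205) = -14*791/2 = -5537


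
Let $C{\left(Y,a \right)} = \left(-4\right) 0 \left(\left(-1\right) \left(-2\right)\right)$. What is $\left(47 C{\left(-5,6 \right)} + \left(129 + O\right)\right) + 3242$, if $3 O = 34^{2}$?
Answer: $\frac{11269}{3} \approx 3756.3$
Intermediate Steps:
$O = \frac{1156}{3}$ ($O = \frac{34^{2}}{3} = \frac{1}{3} \cdot 1156 = \frac{1156}{3} \approx 385.33$)
$C{\left(Y,a \right)} = 0$ ($C{\left(Y,a \right)} = 0 \cdot 2 = 0$)
$\left(47 C{\left(-5,6 \right)} + \left(129 + O\right)\right) + 3242 = \left(47 \cdot 0 + \left(129 + \frac{1156}{3}\right)\right) + 3242 = \left(0 + \frac{1543}{3}\right) + 3242 = \frac{1543}{3} + 3242 = \frac{11269}{3}$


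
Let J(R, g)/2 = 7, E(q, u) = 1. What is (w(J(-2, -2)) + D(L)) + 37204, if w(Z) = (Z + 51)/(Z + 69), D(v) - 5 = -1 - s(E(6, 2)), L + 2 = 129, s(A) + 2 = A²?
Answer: 3088412/83 ≈ 37210.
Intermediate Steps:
s(A) = -2 + A²
J(R, g) = 14 (J(R, g) = 2*7 = 14)
L = 127 (L = -2 + 129 = 127)
D(v) = 5 (D(v) = 5 + (-1 - (-2 + 1²)) = 5 + (-1 - (-2 + 1)) = 5 + (-1 - 1*(-1)) = 5 + (-1 + 1) = 5 + 0 = 5)
w(Z) = (51 + Z)/(69 + Z)
(w(J(-2, -2)) + D(L)) + 37204 = ((51 + 14)/(69 + 14) + 5) + 37204 = (65/83 + 5) + 37204 = 480/83 + 37204 = 3088412/83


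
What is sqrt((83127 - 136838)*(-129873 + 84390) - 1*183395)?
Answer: sqrt(2442754018) ≈ 49424.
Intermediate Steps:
sqrt((83127 - 136838)*(-129873 + 84390) - 1*183395) = sqrt(-53711*(-45483) - 183395) = sqrt(2442937413 - 183395) = sqrt(2442754018)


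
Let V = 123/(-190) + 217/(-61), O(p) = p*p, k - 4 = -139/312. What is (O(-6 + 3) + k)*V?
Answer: -190887161/3616080 ≈ -52.788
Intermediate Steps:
k = 1109/312 (k = 4 - 139/312 = 1109/312 ≈ 3.5545)
O(p) = p²
V = -48733/11590 (V = 123*(-1/190) + 217*(-1/61) = -123/190 - 217/61 = -48733/11590 ≈ -4.2047)
(O(-6 + 3) + k)*V = ((-6 + 3)² + 1109/312)*(-48733/11590) = ((-3)² + 1109/312)*(-48733/11590) = (9 + 1109/312)*(-48733/11590) = (3917/312)*(-48733/11590) = -190887161/3616080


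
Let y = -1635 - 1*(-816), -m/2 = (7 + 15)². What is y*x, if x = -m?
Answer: -792792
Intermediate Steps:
m = -968 (m = -2*(7 + 15)² = -2*22² = -2*484 = -968)
x = 968 (x = -1*(-968) = 968)
y = -819 (y = -1635 + 816 = -819)
y*x = -819*968 = -792792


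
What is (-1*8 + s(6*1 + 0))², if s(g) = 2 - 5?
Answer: 121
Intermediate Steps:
s(g) = -3
(-1*8 + s(6*1 + 0))² = (-1*8 - 3)² = (-8 - 3)² = (-11)² = 121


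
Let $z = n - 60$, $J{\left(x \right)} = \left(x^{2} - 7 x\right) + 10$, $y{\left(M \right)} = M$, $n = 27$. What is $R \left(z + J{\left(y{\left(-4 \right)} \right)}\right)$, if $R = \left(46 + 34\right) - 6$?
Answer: $1554$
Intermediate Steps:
$R = 74$ ($R = 80 - 6 = 74$)
$J{\left(x \right)} = 10 + x^{2} - 7 x$
$z = -33$ ($z = 27 - 60 = -33$)
$R \left(z + J{\left(y{\left(-4 \right)} \right)}\right) = 74 \left(-33 + \left(10 + \left(-4\right)^{2} - -28\right)\right) = 74 \left(-33 + \left(10 + 16 + 28\right)\right) = 74 \left(-33 + 54\right) = 74 \cdot 21 = 1554$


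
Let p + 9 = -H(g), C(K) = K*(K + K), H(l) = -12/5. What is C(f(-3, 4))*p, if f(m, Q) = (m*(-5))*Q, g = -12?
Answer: -47520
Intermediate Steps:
f(m, Q) = -5*Q*m (f(m, Q) = (-5*m)*Q = -5*Q*m)
H(l) = -12/5 (H(l) = -12*⅕ = -12/5)
C(K) = 2*K² (C(K) = K*(2*K) = 2*K²)
p = -33/5 (p = -9 - 1*(-12/5) = -9 + 12/5 = -33/5 ≈ -6.6000)
C(f(-3, 4))*p = (2*(-5*4*(-3))²)*(-33/5) = (2*60²)*(-33/5) = (2*3600)*(-33/5) = 7200*(-33/5) = -47520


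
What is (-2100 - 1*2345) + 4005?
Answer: -440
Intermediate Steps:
(-2100 - 1*2345) + 4005 = (-2100 - 2345) + 4005 = -4445 + 4005 = -440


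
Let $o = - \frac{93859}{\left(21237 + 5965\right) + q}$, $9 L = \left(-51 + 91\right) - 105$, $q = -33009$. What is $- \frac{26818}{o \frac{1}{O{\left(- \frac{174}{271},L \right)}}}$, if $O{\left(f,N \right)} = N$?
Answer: $\frac{10122588190}{844731} \approx 11983.0$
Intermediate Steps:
$L = - \frac{65}{9}$ ($L = \frac{\left(-51 + 91\right) - 105}{9} = \frac{40 - 105}{9} = \frac{1}{9} \left(-65\right) = - \frac{65}{9} \approx -7.2222$)
$o = \frac{93859}{5807}$ ($o = - \frac{93859}{\left(21237 + 5965\right) - 33009} = - \frac{93859}{27202 - 33009} = - \frac{93859}{-5807} = \left(-93859\right) \left(- \frac{1}{5807}\right) = \frac{93859}{5807} \approx 16.163$)
$- \frac{26818}{o \frac{1}{O{\left(- \frac{174}{271},L \right)}}} = - \frac{26818}{\frac{93859}{5807} \frac{1}{- \frac{65}{9}}} = - \frac{26818}{\frac{93859}{5807} \left(- \frac{9}{65}\right)} = - \frac{26818}{- \frac{844731}{377455}} = \left(-26818\right) \left(- \frac{377455}{844731}\right) = \frac{10122588190}{844731}$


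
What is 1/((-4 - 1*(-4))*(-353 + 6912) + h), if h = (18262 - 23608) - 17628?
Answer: -1/22974 ≈ -4.3527e-5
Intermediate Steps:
h = -22974 (h = -5346 - 17628 = -22974)
1/((-4 - 1*(-4))*(-353 + 6912) + h) = 1/((-4 - 1*(-4))*(-353 + 6912) - 22974) = 1/((-4 + 4)*6559 - 22974) = 1/(0*6559 - 22974) = 1/(0 - 22974) = 1/(-22974) = -1/22974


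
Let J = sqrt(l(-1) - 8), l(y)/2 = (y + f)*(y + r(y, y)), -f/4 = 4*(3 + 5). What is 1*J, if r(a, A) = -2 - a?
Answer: 2*sqrt(127) ≈ 22.539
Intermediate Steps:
f = -128 (f = -16*(3 + 5) = -16*8 = -4*32 = -128)
l(y) = 512 - 4*y (l(y) = 2*((y - 128)*(y + (-2 - y))) = 2*((-128 + y)*(-2)) = 2*(256 - 2*y) = 512 - 4*y)
J = 2*sqrt(127) (J = sqrt((512 - 4*(-1)) - 8) = sqrt((512 + 4) - 8) = sqrt(516 - 8) = sqrt(508) = 2*sqrt(127) ≈ 22.539)
1*J = 1*(2*sqrt(127)) = 2*sqrt(127)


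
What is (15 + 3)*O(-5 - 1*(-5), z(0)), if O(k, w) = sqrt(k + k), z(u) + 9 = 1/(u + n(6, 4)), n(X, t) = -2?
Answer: 0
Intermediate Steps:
z(u) = -9 + 1/(-2 + u) (z(u) = -9 + 1/(u - 2) = -9 + 1/(-2 + u))
O(k, w) = sqrt(2)*sqrt(k) (O(k, w) = sqrt(2*k) = sqrt(2)*sqrt(k))
(15 + 3)*O(-5 - 1*(-5), z(0)) = (15 + 3)*(sqrt(2)*sqrt(-5 - 1*(-5))) = 18*(sqrt(2)*sqrt(-5 + 5)) = 18*(sqrt(2)*sqrt(0)) = 18*(sqrt(2)*0) = 18*0 = 0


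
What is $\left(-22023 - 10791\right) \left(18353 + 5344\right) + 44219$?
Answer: $-777549139$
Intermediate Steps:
$\left(-22023 - 10791\right) \left(18353 + 5344\right) + 44219 = \left(-32814\right) 23697 + 44219 = -777593358 + 44219 = -777549139$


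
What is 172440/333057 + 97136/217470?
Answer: 11642058592/12071650965 ≈ 0.96441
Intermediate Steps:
172440/333057 + 97136/217470 = 172440*(1/333057) + 97136*(1/217470) = 57480/111019 + 48568/108735 = 11642058592/12071650965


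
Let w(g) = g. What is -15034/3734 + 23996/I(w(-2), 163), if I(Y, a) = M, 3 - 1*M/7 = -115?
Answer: 2756535/110153 ≈ 25.025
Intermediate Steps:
M = 826 (M = 21 - 7*(-115) = 21 + 805 = 826)
I(Y, a) = 826
-15034/3734 + 23996/I(w(-2), 163) = -15034/3734 + 23996/826 = -15034*1/3734 + 23996*(1/826) = -7517/1867 + 1714/59 = 2756535/110153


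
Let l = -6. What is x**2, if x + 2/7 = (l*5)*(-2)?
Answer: 174724/49 ≈ 3565.8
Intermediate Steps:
x = 418/7 (x = -2/7 - 6*5*(-2) = -2/7 - 30*(-2) = -2/7 + 60 = 418/7 ≈ 59.714)
x**2 = (418/7)**2 = 174724/49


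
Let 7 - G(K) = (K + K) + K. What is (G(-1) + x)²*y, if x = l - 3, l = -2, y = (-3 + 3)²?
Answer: 0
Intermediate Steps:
y = 0 (y = 0² = 0)
G(K) = 7 - 3*K (G(K) = 7 - ((K + K) + K) = 7 - (2*K + K) = 7 - 3*K)
x = -5 (x = -2 - 3 = -5)
(G(-1) + x)²*y = ((7 - 3*(-1)) - 5)²*0 = ((7 + 3) - 5)²*0 = (10 - 5)²*0 = 5²*0 = 25*0 = 0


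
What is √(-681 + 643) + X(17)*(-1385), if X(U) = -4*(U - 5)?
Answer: 66480 + I*√38 ≈ 66480.0 + 6.1644*I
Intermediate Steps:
X(U) = 20 - 4*U (X(U) = -4*(-5 + U) = 20 - 4*U)
√(-681 + 643) + X(17)*(-1385) = √(-681 + 643) + (20 - 4*17)*(-1385) = √(-38) + (20 - 68)*(-1385) = I*√38 - 48*(-1385) = I*√38 + 66480 = 66480 + I*√38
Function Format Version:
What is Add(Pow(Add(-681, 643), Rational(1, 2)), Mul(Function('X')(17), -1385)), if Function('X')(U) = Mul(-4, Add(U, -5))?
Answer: Add(66480, Mul(I, Pow(38, Rational(1, 2)))) ≈ Add(66480., Mul(6.1644, I))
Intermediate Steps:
Function('X')(U) = Add(20, Mul(-4, U)) (Function('X')(U) = Mul(-4, Add(-5, U)) = Add(20, Mul(-4, U)))
Add(Pow(Add(-681, 643), Rational(1, 2)), Mul(Function('X')(17), -1385)) = Add(Pow(Add(-681, 643), Rational(1, 2)), Mul(Add(20, Mul(-4, 17)), -1385)) = Add(Pow(-38, Rational(1, 2)), Mul(Add(20, -68), -1385)) = Add(Mul(I, Pow(38, Rational(1, 2))), Mul(-48, -1385)) = Add(Mul(I, Pow(38, Rational(1, 2))), 66480) = Add(66480, Mul(I, Pow(38, Rational(1, 2))))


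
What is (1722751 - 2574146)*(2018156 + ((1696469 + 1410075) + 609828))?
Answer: -4882348466560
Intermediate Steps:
(1722751 - 2574146)*(2018156 + ((1696469 + 1410075) + 609828)) = -851395*(2018156 + (3106544 + 609828)) = -851395*(2018156 + 3716372) = -851395*5734528 = -4882348466560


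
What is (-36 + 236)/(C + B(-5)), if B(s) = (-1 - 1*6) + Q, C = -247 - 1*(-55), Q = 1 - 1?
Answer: -200/199 ≈ -1.0050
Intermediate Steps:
Q = 0
C = -192 (C = -247 + 55 = -192)
B(s) = -7 (B(s) = (-1 - 1*6) + 0 = (-1 - 6) + 0 = -7 + 0 = -7)
(-36 + 236)/(C + B(-5)) = (-36 + 236)/(-192 - 7) = 200/(-199) = 200*(-1/199) = -200/199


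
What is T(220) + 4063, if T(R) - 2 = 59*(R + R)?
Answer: 30025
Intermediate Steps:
T(R) = 2 + 118*R (T(R) = 2 + 59*(R + R) = 2 + 59*(2*R) = 2 + 118*R)
T(220) + 4063 = (2 + 118*220) + 4063 = (2 + 25960) + 4063 = 25962 + 4063 = 30025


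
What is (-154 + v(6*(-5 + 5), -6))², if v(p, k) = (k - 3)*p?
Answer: 23716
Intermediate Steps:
v(p, k) = p*(-3 + k) (v(p, k) = (-3 + k)*p = p*(-3 + k))
(-154 + v(6*(-5 + 5), -6))² = (-154 + (6*(-5 + 5))*(-3 - 6))² = (-154 + (6*0)*(-9))² = (-154 + 0*(-9))² = (-154 + 0)² = (-154)² = 23716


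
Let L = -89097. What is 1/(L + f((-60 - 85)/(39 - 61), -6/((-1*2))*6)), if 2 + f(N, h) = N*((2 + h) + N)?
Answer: -484/43039091 ≈ -1.1246e-5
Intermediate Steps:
f(N, h) = -2 + N*(2 + N + h) (f(N, h) = -2 + N*((2 + h) + N) = -2 + N*(2 + N + h))
1/(L + f((-60 - 85)/(39 - 61), -6/((-1*2))*6)) = 1/(-89097 + (-2 + ((-60 - 85)/(39 - 61))² + 2*((-60 - 85)/(39 - 61)) + ((-60 - 85)/(39 - 61))*(-6/((-1*2))*6))) = 1/(-89097 + (-2 + (-145/(-22))² + 2*(-145/(-22)) + (-145/(-22))*(-6/(-2)*6))) = 1/(-89097 + (-2 + (-145*(-1/22))² + 2*(-145*(-1/22)) + (-145*(-1/22))*(-6*(-½)*6))) = 1/(-89097 + (-2 + (145/22)² + 2*(145/22) + 145*(3*6)/22)) = 1/(-89097 + (-2 + 21025/484 + 145/11 + (145/22)*18)) = 1/(-89097 + (-2 + 21025/484 + 145/11 + 1305/11)) = 1/(-89097 + 83857/484) = 1/(-43039091/484) = -484/43039091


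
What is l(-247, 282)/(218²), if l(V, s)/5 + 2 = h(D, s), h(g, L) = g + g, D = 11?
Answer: 25/11881 ≈ 0.0021042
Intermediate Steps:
h(g, L) = 2*g
l(V, s) = 100 (l(V, s) = -10 + 5*(2*11) = -10 + 5*22 = -10 + 110 = 100)
l(-247, 282)/(218²) = 100/(218²) = 100/47524 = 100*(1/47524) = 25/11881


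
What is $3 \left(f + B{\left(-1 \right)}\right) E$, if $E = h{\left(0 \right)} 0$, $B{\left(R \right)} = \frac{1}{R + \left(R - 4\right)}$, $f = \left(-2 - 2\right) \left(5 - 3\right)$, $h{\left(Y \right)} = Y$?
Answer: $0$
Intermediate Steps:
$f = -8$ ($f = \left(-4\right) 2 = -8$)
$B{\left(R \right)} = \frac{1}{-4 + 2 R}$ ($B{\left(R \right)} = \frac{1}{R + \left(R - 4\right)} = \frac{1}{R + \left(-4 + R\right)} = \frac{1}{-4 + 2 R}$)
$E = 0$ ($E = 0 \cdot 0 = 0$)
$3 \left(f + B{\left(-1 \right)}\right) E = 3 \left(-8 + \frac{1}{2 \left(-2 - 1\right)}\right) 0 = 3 \left(-8 + \frac{1}{2 \left(-3\right)}\right) 0 = 3 \left(-8 + \frac{1}{2} \left(- \frac{1}{3}\right)\right) 0 = 3 \left(-8 - \frac{1}{6}\right) 0 = 3 \left(- \frac{49}{6}\right) 0 = \left(- \frac{49}{2}\right) 0 = 0$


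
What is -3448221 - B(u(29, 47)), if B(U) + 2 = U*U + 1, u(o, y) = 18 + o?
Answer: -3450429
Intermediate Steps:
B(U) = -1 + U² (B(U) = -2 + (U*U + 1) = -2 + (U² + 1) = -2 + (1 + U²) = -1 + U²)
-3448221 - B(u(29, 47)) = -3448221 - (-1 + (18 + 29)²) = -3448221 - (-1 + 47²) = -3448221 - (-1 + 2209) = -3448221 - 1*2208 = -3448221 - 2208 = -3450429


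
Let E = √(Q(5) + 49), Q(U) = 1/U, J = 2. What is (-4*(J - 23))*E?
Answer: 84*√1230/5 ≈ 589.20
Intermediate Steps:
E = √1230/5 (E = √(1/5 + 49) = √(⅕ + 49) = √(246/5) = √1230/5 ≈ 7.0143)
(-4*(J - 23))*E = (-4*(2 - 23))*(√1230/5) = (-4*(-21))*(√1230/5) = 84*(√1230/5) = 84*√1230/5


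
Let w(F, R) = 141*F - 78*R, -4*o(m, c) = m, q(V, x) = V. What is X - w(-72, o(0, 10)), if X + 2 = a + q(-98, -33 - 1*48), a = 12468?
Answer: 22520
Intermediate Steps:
o(m, c) = -m/4
w(F, R) = -78*R + 141*F
X = 12368 (X = -2 + (12468 - 98) = -2 + 12370 = 12368)
X - w(-72, o(0, 10)) = 12368 - (-(-39)*0/2 + 141*(-72)) = 12368 - (-78*0 - 10152) = 12368 - (0 - 10152) = 12368 - 1*(-10152) = 12368 + 10152 = 22520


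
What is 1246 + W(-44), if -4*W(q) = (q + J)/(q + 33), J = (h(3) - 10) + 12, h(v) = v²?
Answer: 4981/4 ≈ 1245.3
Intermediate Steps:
J = 11 (J = (3² - 10) + 12 = (9 - 10) + 12 = -1 + 12 = 11)
W(q) = -(11 + q)/(4*(33 + q)) (W(q) = -(q + 11)/(4*(q + 33)) = -(11 + q)/(4*(33 + q)))
1246 + W(-44) = 1246 + (-11 - 1*(-44))/(4*(33 - 44)) = 1246 + (¼)*(-11 + 44)/(-11) = 1246 + (¼)*(-1/11)*33 = 1246 - ¾ = 4981/4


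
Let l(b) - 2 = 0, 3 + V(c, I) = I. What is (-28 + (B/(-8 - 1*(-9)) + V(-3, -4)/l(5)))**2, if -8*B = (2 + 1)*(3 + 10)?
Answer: 84681/64 ≈ 1323.1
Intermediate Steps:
B = -39/8 (B = -(2 + 1)*(3 + 10)/8 = -3*13/8 = -1/8*39 = -39/8 ≈ -4.8750)
V(c, I) = -3 + I
l(b) = 2 (l(b) = 2 + 0 = 2)
(-28 + (B/(-8 - 1*(-9)) + V(-3, -4)/l(5)))**2 = (-28 + (-39/(8*(-8 - 1*(-9))) + (-3 - 4)/2))**2 = (-28 + (-39/(8*(-8 + 9)) - 7*1/2))**2 = (-28 + (-39/8/1 - 7/2))**2 = (-28 + (-39/8*1 - 7/2))**2 = (-28 + (-39/8 - 7/2))**2 = (-28 - 67/8)**2 = (-291/8)**2 = 84681/64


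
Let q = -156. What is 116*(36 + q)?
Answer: -13920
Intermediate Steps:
116*(36 + q) = 116*(36 - 156) = 116*(-120) = -13920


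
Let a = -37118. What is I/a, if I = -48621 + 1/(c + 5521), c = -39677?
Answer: 1660698877/1267802408 ≈ 1.3099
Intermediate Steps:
I = -1660698877/34156 (I = -48621 + 1/(-39677 + 5521) = -48621 + 1/(-34156) = -48621 - 1/34156 = -1660698877/34156 ≈ -48621.)
I/a = -1660698877/34156/(-37118) = -1660698877/34156*(-1/37118) = 1660698877/1267802408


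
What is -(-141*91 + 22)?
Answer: 12809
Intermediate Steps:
-(-141*91 + 22) = -(-12831 + 22) = -1*(-12809) = 12809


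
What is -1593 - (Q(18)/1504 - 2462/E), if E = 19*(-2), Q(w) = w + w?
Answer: -11843419/7144 ≈ -1657.8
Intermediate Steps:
Q(w) = 2*w
E = -38
-1593 - (Q(18)/1504 - 2462/E) = -1593 - ((2*18)/1504 - 2462/(-38)) = -1593 - (36*(1/1504) - 2462*(-1/38)) = -1593 - (9/376 + 1231/19) = -1593 - 1*463027/7144 = -1593 - 463027/7144 = -11843419/7144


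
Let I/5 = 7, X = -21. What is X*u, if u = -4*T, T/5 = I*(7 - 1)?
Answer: 88200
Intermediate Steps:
I = 35 (I = 5*7 = 35)
T = 1050 (T = 5*(35*(7 - 1)) = 5*(35*6) = 5*210 = 1050)
u = -4200 (u = -4*1050 = -4200)
X*u = -21*(-4200) = 88200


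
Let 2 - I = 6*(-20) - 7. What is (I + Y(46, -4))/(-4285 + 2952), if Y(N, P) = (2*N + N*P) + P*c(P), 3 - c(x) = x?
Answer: -9/1333 ≈ -0.0067517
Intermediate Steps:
c(x) = 3 - x
Y(N, P) = 2*N + N*P + P*(3 - P) (Y(N, P) = (2*N + N*P) + P*(3 - P) = 2*N + N*P + P*(3 - P))
I = 129 (I = 2 - (6*(-20) - 7) = 2 - (-120 - 7) = 2 - 1*(-127) = 2 + 127 = 129)
(I + Y(46, -4))/(-4285 + 2952) = (129 + (2*46 + 46*(-4) - 1*(-4)*(-3 - 4)))/(-4285 + 2952) = (129 + (92 - 184 - 1*(-4)*(-7)))/(-1333) = (129 + (92 - 184 - 28))*(-1/1333) = (129 - 120)*(-1/1333) = 9*(-1/1333) = -9/1333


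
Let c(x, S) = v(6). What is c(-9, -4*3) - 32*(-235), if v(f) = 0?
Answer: 7520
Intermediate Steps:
c(x, S) = 0
c(-9, -4*3) - 32*(-235) = 0 - 32*(-235) = 0 + 7520 = 7520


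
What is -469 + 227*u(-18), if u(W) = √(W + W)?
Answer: -469 + 1362*I ≈ -469.0 + 1362.0*I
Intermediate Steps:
u(W) = √2*√W (u(W) = √(2*W) = √2*√W)
-469 + 227*u(-18) = -469 + 227*(√2*√(-18)) = -469 + 227*(√2*(3*I*√2)) = -469 + 227*(6*I) = -469 + 1362*I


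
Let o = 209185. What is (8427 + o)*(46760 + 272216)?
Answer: 69413005312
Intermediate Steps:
(8427 + o)*(46760 + 272216) = (8427 + 209185)*(46760 + 272216) = 217612*318976 = 69413005312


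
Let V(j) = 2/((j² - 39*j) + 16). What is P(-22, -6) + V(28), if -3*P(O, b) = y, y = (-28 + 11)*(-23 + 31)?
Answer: 19853/438 ≈ 45.326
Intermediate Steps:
y = -136 (y = -17*8 = -136)
P(O, b) = 136/3 (P(O, b) = -⅓*(-136) = 136/3)
V(j) = 2/(16 + j² - 39*j)
P(-22, -6) + V(28) = 136/3 + 2/(16 + 28² - 39*28) = 136/3 + 2/(16 + 784 - 1092) = 136/3 + 2/(-292) = 136/3 + 2*(-1/292) = 136/3 - 1/146 = 19853/438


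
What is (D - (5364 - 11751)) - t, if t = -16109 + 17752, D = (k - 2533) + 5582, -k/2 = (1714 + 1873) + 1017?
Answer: -1415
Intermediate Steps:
k = -9208 (k = -2*((1714 + 1873) + 1017) = -2*(3587 + 1017) = -2*4604 = -9208)
D = -6159 (D = (-9208 - 2533) + 5582 = -11741 + 5582 = -6159)
t = 1643
(D - (5364 - 11751)) - t = (-6159 - (5364 - 11751)) - 1*1643 = (-6159 - 1*(-6387)) - 1643 = (-6159 + 6387) - 1643 = 228 - 1643 = -1415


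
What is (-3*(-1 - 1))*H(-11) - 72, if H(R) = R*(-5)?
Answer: 258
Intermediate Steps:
H(R) = -5*R
(-3*(-1 - 1))*H(-11) - 72 = (-3*(-1 - 1))*(-5*(-11)) - 72 = -3*(-2)*55 - 72 = 6*55 - 72 = 330 - 72 = 258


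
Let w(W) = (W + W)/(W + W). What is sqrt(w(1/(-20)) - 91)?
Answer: 3*I*sqrt(10) ≈ 9.4868*I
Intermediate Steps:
w(W) = 1 (w(W) = (2*W)/((2*W)) = (2*W)*(1/(2*W)) = 1)
sqrt(w(1/(-20)) - 91) = sqrt(1 - 91) = sqrt(-90) = 3*I*sqrt(10)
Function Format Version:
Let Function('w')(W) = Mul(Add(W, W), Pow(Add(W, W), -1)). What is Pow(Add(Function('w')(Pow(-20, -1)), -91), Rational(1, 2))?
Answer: Mul(3, I, Pow(10, Rational(1, 2))) ≈ Mul(9.4868, I)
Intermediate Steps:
Function('w')(W) = 1 (Function('w')(W) = Mul(Mul(2, W), Pow(Mul(2, W), -1)) = Mul(Mul(2, W), Mul(Rational(1, 2), Pow(W, -1))) = 1)
Pow(Add(Function('w')(Pow(-20, -1)), -91), Rational(1, 2)) = Pow(Add(1, -91), Rational(1, 2)) = Pow(-90, Rational(1, 2)) = Mul(3, I, Pow(10, Rational(1, 2)))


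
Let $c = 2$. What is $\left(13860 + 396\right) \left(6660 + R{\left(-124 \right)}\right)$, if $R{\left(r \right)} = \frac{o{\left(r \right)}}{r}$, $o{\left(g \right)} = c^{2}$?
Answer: $\frac{2943279504}{31} \approx 9.4945 \cdot 10^{7}$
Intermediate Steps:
$o{\left(g \right)} = 4$ ($o{\left(g \right)} = 2^{2} = 4$)
$R{\left(r \right)} = \frac{4}{r}$
$\left(13860 + 396\right) \left(6660 + R{\left(-124 \right)}\right) = \left(13860 + 396\right) \left(6660 + \frac{4}{-124}\right) = 14256 \left(6660 + 4 \left(- \frac{1}{124}\right)\right) = 14256 \left(6660 - \frac{1}{31}\right) = 14256 \cdot \frac{206459}{31} = \frac{2943279504}{31}$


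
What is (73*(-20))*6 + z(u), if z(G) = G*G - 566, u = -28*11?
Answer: 85538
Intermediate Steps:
u = -308
z(G) = -566 + G**2 (z(G) = G**2 - 566 = -566 + G**2)
(73*(-20))*6 + z(u) = (73*(-20))*6 + (-566 + (-308)**2) = -1460*6 + (-566 + 94864) = -8760 + 94298 = 85538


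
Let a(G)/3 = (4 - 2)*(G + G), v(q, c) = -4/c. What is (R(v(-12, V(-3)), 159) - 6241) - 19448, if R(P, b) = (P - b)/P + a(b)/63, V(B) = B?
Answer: -721755/28 ≈ -25777.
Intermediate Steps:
a(G) = 12*G (a(G) = 3*((4 - 2)*(G + G)) = 3*(2*(2*G)) = 3*(4*G) = 12*G)
R(P, b) = 4*b/21 + (P - b)/P (R(P, b) = (P - b)/P + (12*b)/63 = (P - b)/P + (12*b)*(1/63) = (P - b)/P + 4*b/21 = 4*b/21 + (P - b)/P)
(R(v(-12, V(-3)), 159) - 6241) - 19448 = ((1 + (4/21)*159 - 1*159/(-4/(-3))) - 6241) - 19448 = ((1 + 212/7 - 1*159/(-4*(-1/3))) - 6241) - 19448 = ((1 + 212/7 - 1*159/4/3) - 6241) - 19448 = ((1 + 212/7 - 1*159*3/4) - 6241) - 19448 = ((1 + 212/7 - 477/4) - 6241) - 19448 = (-2463/28 - 6241) - 19448 = -177211/28 - 19448 = -721755/28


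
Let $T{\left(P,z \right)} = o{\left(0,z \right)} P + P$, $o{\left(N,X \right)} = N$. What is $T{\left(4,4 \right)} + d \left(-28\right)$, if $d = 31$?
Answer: $-864$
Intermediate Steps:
$T{\left(P,z \right)} = P$ ($T{\left(P,z \right)} = 0 P + P = 0 + P = P$)
$T{\left(4,4 \right)} + d \left(-28\right) = 4 + 31 \left(-28\right) = 4 - 868 = -864$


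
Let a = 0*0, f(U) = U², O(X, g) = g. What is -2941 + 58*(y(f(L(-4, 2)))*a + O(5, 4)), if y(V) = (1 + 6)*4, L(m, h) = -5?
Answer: -2709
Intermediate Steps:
y(V) = 28 (y(V) = 7*4 = 28)
a = 0
-2941 + 58*(y(f(L(-4, 2)))*a + O(5, 4)) = -2941 + 58*(28*0 + 4) = -2941 + 58*(0 + 4) = -2941 + 58*4 = -2941 + 232 = -2709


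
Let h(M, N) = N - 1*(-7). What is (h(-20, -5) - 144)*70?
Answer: -9940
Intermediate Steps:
h(M, N) = 7 + N (h(M, N) = N + 7 = 7 + N)
(h(-20, -5) - 144)*70 = ((7 - 5) - 144)*70 = (2 - 144)*70 = -142*70 = -9940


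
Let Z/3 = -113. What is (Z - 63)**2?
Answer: 161604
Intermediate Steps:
Z = -339 (Z = 3*(-113) = -339)
(Z - 63)**2 = (-339 - 63)**2 = (-402)**2 = 161604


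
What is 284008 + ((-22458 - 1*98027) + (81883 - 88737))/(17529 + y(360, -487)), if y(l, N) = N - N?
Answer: 4978248893/17529 ≈ 2.8400e+5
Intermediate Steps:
y(l, N) = 0
284008 + ((-22458 - 1*98027) + (81883 - 88737))/(17529 + y(360, -487)) = 284008 + ((-22458 - 1*98027) + (81883 - 88737))/(17529 + 0) = 284008 + ((-22458 - 98027) - 6854)/17529 = 284008 + (-120485 - 6854)*(1/17529) = 284008 - 127339*1/17529 = 284008 - 127339/17529 = 4978248893/17529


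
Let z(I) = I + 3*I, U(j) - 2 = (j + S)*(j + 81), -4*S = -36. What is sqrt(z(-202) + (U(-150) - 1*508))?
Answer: 3*sqrt(935) ≈ 91.733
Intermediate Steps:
S = 9 (S = -1/4*(-36) = 9)
U(j) = 2 + (9 + j)*(81 + j) (U(j) = 2 + (j + 9)*(j + 81) = 2 + (9 + j)*(81 + j))
z(I) = 4*I
sqrt(z(-202) + (U(-150) - 1*508)) = sqrt(4*(-202) + ((731 + (-150)**2 + 90*(-150)) - 1*508)) = sqrt(-808 + ((731 + 22500 - 13500) - 508)) = sqrt(-808 + (9731 - 508)) = sqrt(-808 + 9223) = sqrt(8415) = 3*sqrt(935)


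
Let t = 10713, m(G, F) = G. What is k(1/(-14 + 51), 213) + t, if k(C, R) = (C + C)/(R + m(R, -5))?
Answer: 84429154/7881 ≈ 10713.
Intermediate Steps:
k(C, R) = C/R (k(C, R) = (C + C)/(R + R) = (2*C)/((2*R)) = (2*C)*(1/(2*R)) = C/R)
k(1/(-14 + 51), 213) + t = 1/((-14 + 51)*213) + 10713 = (1/213)/37 + 10713 = (1/37)*(1/213) + 10713 = 1/7881 + 10713 = 84429154/7881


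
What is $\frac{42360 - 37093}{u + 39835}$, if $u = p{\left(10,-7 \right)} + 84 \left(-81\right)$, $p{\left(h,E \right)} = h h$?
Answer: $\frac{5267}{33131} \approx 0.15897$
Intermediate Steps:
$p{\left(h,E \right)} = h^{2}$
$u = -6704$ ($u = 10^{2} + 84 \left(-81\right) = 100 - 6804 = -6704$)
$\frac{42360 - 37093}{u + 39835} = \frac{42360 - 37093}{-6704 + 39835} = \frac{5267}{33131}$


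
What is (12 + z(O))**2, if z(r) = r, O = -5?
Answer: 49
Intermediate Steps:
(12 + z(O))**2 = (12 - 5)**2 = 7**2 = 49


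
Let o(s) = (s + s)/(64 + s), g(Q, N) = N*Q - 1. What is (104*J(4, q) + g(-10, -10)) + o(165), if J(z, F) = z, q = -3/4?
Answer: 118265/229 ≈ 516.44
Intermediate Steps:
q = -¾ (q = -3*¼ = -¾ ≈ -0.75000)
g(Q, N) = -1 + N*Q
o(s) = 2*s/(64 + s) (o(s) = (2*s)/(64 + s) = 2*s/(64 + s))
(104*J(4, q) + g(-10, -10)) + o(165) = (104*4 + (-1 - 10*(-10))) + 2*165/(64 + 165) = (416 + (-1 + 100)) + 2*165/229 = (416 + 99) + 2*165*(1/229) = 515 + 330/229 = 118265/229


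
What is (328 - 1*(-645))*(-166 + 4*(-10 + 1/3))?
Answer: -597422/3 ≈ -1.9914e+5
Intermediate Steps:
(328 - 1*(-645))*(-166 + 4*(-10 + 1/3)) = (328 + 645)*(-166 + 4*(-10 + ⅓)) = 973*(-166 + 4*(-29/3)) = 973*(-166 - 116/3) = 973*(-614/3) = -597422/3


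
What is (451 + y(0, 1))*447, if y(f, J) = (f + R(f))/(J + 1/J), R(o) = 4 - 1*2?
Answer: 202044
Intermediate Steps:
R(o) = 2 (R(o) = 4 - 2 = 2)
y(f, J) = (2 + f)/(J + 1/J) (y(f, J) = (f + 2)/(J + 1/J) = (2 + f)/(J + 1/J))
(451 + y(0, 1))*447 = (451 + 1*(2 + 0)/(1 + 1²))*447 = (451 + 1*2/(1 + 1))*447 = (451 + 1*2/2)*447 = (451 + 1*(½)*2)*447 = (451 + 1)*447 = 452*447 = 202044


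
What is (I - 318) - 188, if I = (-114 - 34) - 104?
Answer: -758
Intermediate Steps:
I = -252 (I = -148 - 104 = -252)
(I - 318) - 188 = (-252 - 318) - 188 = -570 - 188 = -758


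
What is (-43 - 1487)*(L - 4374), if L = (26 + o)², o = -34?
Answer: 6594300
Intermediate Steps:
L = 64 (L = (26 - 34)² = (-8)² = 64)
(-43 - 1487)*(L - 4374) = (-43 - 1487)*(64 - 4374) = -1530*(-4310) = 6594300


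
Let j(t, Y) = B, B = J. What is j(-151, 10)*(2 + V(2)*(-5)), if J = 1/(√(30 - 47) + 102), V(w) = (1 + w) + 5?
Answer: -228/613 + 38*I*√17/10421 ≈ -0.37194 + 0.015035*I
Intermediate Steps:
V(w) = 6 + w
J = 1/(102 + I*√17) (J = 1/(√(-17) + 102) = 1/(I*√17 + 102) = 1/(102 + I*√17) ≈ 0.0097879 - 0.00039565*I)
B = 6/613 - I*√17/10421 ≈ 0.0097879 - 0.00039565*I
j(t, Y) = 6/613 - I*√17/10421
j(-151, 10)*(2 + V(2)*(-5)) = (6/613 - I*√17/10421)*(2 + (6 + 2)*(-5)) = (6/613 - I*√17/10421)*(2 + 8*(-5)) = (6/613 - I*√17/10421)*(2 - 40) = (6/613 - I*√17/10421)*(-38) = -228/613 + 38*I*√17/10421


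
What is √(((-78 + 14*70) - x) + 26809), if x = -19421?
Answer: 2*√11783 ≈ 217.10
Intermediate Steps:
√(((-78 + 14*70) - x) + 26809) = √(((-78 + 14*70) - 1*(-19421)) + 26809) = √(((-78 + 980) + 19421) + 26809) = √((902 + 19421) + 26809) = √(20323 + 26809) = √47132 = 2*√11783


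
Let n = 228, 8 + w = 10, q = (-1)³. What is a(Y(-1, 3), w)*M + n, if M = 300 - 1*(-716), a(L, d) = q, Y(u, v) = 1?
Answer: -788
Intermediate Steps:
q = -1
w = 2 (w = -8 + 10 = 2)
a(L, d) = -1
M = 1016 (M = 300 + 716 = 1016)
a(Y(-1, 3), w)*M + n = -1*1016 + 228 = -1016 + 228 = -788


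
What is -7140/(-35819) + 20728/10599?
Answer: 6875068/3190299 ≈ 2.1550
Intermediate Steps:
-7140/(-35819) + 20728/10599 = -7140*(-1/35819) + 20728*(1/10599) = 60/301 + 20728/10599 = 6875068/3190299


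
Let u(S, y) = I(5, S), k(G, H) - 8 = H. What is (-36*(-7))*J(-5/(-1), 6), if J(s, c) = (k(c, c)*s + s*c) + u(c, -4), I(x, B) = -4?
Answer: 24192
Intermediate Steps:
k(G, H) = 8 + H
u(S, y) = -4
J(s, c) = -4 + c*s + s*(8 + c) (J(s, c) = ((8 + c)*s + s*c) - 4 = (s*(8 + c) + c*s) - 4 = (c*s + s*(8 + c)) - 4 = -4 + c*s + s*(8 + c))
(-36*(-7))*J(-5/(-1), 6) = (-36*(-7))*(-4 + 6*(-5/(-1)) + (-5/(-1))*(8 + 6)) = 252*(-4 + 6*(-5*(-1)) - 5*(-1)*14) = 252*(-4 + 6*5 + 5*14) = 252*(-4 + 30 + 70) = 252*96 = 24192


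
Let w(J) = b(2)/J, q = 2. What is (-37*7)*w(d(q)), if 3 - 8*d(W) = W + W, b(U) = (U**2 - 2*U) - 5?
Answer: -10360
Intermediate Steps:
b(U) = -5 + U**2 - 2*U
d(W) = 3/8 - W/4 (d(W) = 3/8 - (W + W)/8 = 3/8 - W/4)
w(J) = -5/J (w(J) = (-5 + 2**2 - 2*2)/J = (-5 + 4 - 4)/J = -5/J)
(-37*7)*w(d(q)) = (-37*7)*(-5/(3/8 - 1/4*2)) = (-37*7)*(-5/(3/8 - 1/2)) = -(-1295)/(-1/8) = -(-1295)*(-8) = -259*40 = -10360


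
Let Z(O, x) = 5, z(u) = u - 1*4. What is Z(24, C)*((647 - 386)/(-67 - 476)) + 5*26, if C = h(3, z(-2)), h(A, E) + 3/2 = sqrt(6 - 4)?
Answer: 23095/181 ≈ 127.60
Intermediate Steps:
z(u) = -4 + u (z(u) = u - 4 = -4 + u)
h(A, E) = -3/2 + sqrt(2) (h(A, E) = -3/2 + sqrt(6 - 4) = -3/2 + sqrt(2))
C = -3/2 + sqrt(2) ≈ -0.085786
Z(24, C)*((647 - 386)/(-67 - 476)) + 5*26 = 5*((647 - 386)/(-67 - 476)) + 5*26 = 5*(261/(-543)) + 130 = 5*(261*(-1/543)) + 130 = 5*(-87/181) + 130 = -435/181 + 130 = 23095/181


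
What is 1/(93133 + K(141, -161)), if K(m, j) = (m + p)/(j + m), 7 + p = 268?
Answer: 10/931129 ≈ 1.0740e-5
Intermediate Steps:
p = 261 (p = -7 + 268 = 261)
K(m, j) = (261 + m)/(j + m) (K(m, j) = (m + 261)/(j + m) = (261 + m)/(j + m))
1/(93133 + K(141, -161)) = 1/(93133 + (261 + 141)/(-161 + 141)) = 1/(93133 + 402/(-20)) = 1/(93133 - 1/20*402) = 1/(93133 - 201/10) = 1/(931129/10) = 10/931129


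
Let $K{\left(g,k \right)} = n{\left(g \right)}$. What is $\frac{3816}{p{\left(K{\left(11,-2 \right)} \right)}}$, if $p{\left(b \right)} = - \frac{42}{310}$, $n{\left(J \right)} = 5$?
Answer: $- \frac{197160}{7} \approx -28166.0$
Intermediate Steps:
$K{\left(g,k \right)} = 5$
$p{\left(b \right)} = - \frac{21}{155}$ ($p{\left(b \right)} = \left(-42\right) \frac{1}{310} = - \frac{21}{155}$)
$\frac{3816}{p{\left(K{\left(11,-2 \right)} \right)}} = \frac{3816}{- \frac{21}{155}} = 3816 \left(- \frac{155}{21}\right) = - \frac{197160}{7}$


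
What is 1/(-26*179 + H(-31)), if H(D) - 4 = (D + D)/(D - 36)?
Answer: -67/311488 ≈ -0.00021510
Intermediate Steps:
H(D) = 4 + 2*D/(-36 + D) (H(D) = 4 + (D + D)/(D - 36) = 4 + (2*D)/(-36 + D) = 4 + 2*D/(-36 + D))
1/(-26*179 + H(-31)) = 1/(-26*179 + 6*(-24 - 31)/(-36 - 31)) = 1/(-4654 + 6*(-55)/(-67)) = 1/(-4654 + 6*(-1/67)*(-55)) = 1/(-4654 + 330/67) = 1/(-311488/67) = -67/311488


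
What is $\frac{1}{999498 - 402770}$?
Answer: $\frac{1}{596728} \approx 1.6758 \cdot 10^{-6}$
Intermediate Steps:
$\frac{1}{999498 - 402770} = \frac{1}{596728}$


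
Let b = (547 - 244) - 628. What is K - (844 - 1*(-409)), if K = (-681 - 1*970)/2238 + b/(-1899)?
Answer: -1775870095/1416654 ≈ -1253.6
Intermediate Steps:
b = -325 (b = 303 - 628 = -325)
K = -802633/1416654 (K = (-681 - 1*970)/2238 - 325/(-1899) = (-681 - 970)*(1/2238) - 325*(-1/1899) = -1651*1/2238 + 325/1899 = -1651/2238 + 325/1899 = -802633/1416654 ≈ -0.56657)
K - (844 - 1*(-409)) = -802633/1416654 - (844 - 1*(-409)) = -802633/1416654 - (844 + 409) = -802633/1416654 - 1*1253 = -802633/1416654 - 1253 = -1775870095/1416654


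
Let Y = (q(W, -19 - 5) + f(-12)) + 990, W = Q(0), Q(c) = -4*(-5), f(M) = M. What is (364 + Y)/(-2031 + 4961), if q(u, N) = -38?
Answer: 652/1465 ≈ 0.44505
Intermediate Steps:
Q(c) = 20
W = 20
Y = 940 (Y = (-38 - 12) + 990 = -50 + 990 = 940)
(364 + Y)/(-2031 + 4961) = (364 + 940)/(-2031 + 4961) = 1304/2930 = 1304*(1/2930) = 652/1465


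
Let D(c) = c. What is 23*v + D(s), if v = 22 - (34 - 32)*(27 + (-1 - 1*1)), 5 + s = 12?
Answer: -637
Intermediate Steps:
s = 7 (s = -5 + 12 = 7)
v = -28 (v = 22 - 2*(27 + (-1 - 1)) = 22 - 2*(27 - 2) = 22 - 2*25 = 22 - 1*50 = 22 - 50 = -28)
23*v + D(s) = 23*(-28) + 7 = -644 + 7 = -637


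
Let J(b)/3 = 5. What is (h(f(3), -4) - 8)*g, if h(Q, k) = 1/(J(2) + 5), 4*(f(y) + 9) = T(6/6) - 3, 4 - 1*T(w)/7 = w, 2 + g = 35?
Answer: -5247/20 ≈ -262.35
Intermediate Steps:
g = 33 (g = -2 + 35 = 33)
J(b) = 15 (J(b) = 3*5 = 15)
T(w) = 28 - 7*w
f(y) = -9/2 (f(y) = -9 + ((28 - 42/6) - 3)/4 = -9 + ((28 - 7*1) - 3)/4 = -9 + ((28 - 7) - 3)/4 = -9 + (21 - 3)/4 = -9 + (¼)*18 = -9 + 9/2 = -9/2)
h(Q, k) = 1/20 (h(Q, k) = 1/(15 + 5) = 1/20)
(h(f(3), -4) - 8)*g = (1/20 - 8)*33 = -159/20*33 = -5247/20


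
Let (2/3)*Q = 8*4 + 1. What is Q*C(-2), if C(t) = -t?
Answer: 99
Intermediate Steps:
Q = 99/2 (Q = 3*(8*4 + 1)/2 = 3*(32 + 1)/2 = (3/2)*33 = 99/2 ≈ 49.500)
Q*C(-2) = 99*(-1*(-2))/2 = (99/2)*2 = 99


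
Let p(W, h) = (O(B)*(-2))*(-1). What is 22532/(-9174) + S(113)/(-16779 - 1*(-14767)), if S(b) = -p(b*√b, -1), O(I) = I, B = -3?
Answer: -11347357/4614522 ≈ -2.4591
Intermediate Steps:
p(W, h) = -6 (p(W, h) = -3*(-2)*(-1) = 6*(-1) = -6)
S(b) = 6 (S(b) = -1*(-6) = 6)
22532/(-9174) + S(113)/(-16779 - 1*(-14767)) = 22532/(-9174) + 6/(-16779 - 1*(-14767)) = 22532*(-1/9174) + 6/(-16779 + 14767) = -11266/4587 + 6/(-2012) = -11266/4587 + 6*(-1/2012) = -11266/4587 - 3/1006 = -11347357/4614522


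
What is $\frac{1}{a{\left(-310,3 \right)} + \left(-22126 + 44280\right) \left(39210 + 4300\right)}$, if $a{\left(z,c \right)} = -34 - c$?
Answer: $\frac{1}{963920503} \approx 1.0374 \cdot 10^{-9}$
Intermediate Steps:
$\frac{1}{a{\left(-310,3 \right)} + \left(-22126 + 44280\right) \left(39210 + 4300\right)} = \frac{1}{\left(-34 - 3\right) + \left(-22126 + 44280\right) \left(39210 + 4300\right)} = \frac{1}{\left(-34 - 3\right) + 22154 \cdot 43510} = \frac{1}{-37 + 963920540} = \frac{1}{963920503}$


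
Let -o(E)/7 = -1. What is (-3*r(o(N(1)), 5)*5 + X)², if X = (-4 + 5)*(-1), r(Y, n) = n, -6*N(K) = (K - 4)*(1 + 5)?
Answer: 5776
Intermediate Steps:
N(K) = 4 - K (N(K) = -(K - 4)*(1 + 5)/6 = -(-4 + K)*6/6 = -(-24 + 6*K)/6 = 4 - K)
o(E) = 7 (o(E) = -7*(-1) = 7)
X = -1 (X = 1*(-1) = -1)
(-3*r(o(N(1)), 5)*5 + X)² = (-3*5*5 - 1)² = (-15*5 - 1)² = (-75 - 1)² = (-76)² = 5776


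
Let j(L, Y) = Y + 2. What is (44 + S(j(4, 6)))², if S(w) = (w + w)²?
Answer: 90000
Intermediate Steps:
j(L, Y) = 2 + Y
S(w) = 4*w² (S(w) = (2*w)² = 4*w²)
(44 + S(j(4, 6)))² = (44 + 4*(2 + 6)²)² = (44 + 4*8²)² = (44 + 4*64)² = (44 + 256)² = 300² = 90000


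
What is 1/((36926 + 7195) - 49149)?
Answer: -1/5028 ≈ -0.00019889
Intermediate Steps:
1/((36926 + 7195) - 49149) = 1/(44121 - 49149) = 1/(-5028) = -1/5028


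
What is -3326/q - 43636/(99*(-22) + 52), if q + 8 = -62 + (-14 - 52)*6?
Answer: 6851363/247679 ≈ 27.662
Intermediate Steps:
q = -466 (q = -8 + (-62 + (-14 - 52)*6) = -8 + (-62 - 66*6) = -8 + (-62 - 396) = -8 - 458 = -466)
-3326/q - 43636/(99*(-22) + 52) = -3326/(-466) - 43636/(99*(-22) + 52) = -3326*(-1/466) - 43636/(-2178 + 52) = 1663/233 - 43636/(-2126) = 1663/233 - 43636*(-1/2126) = 1663/233 + 21818/1063 = 6851363/247679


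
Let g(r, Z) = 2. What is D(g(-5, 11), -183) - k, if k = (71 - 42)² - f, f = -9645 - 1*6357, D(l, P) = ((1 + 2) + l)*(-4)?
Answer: -16863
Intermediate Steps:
D(l, P) = -12 - 4*l (D(l, P) = (3 + l)*(-4) = -12 - 4*l)
f = -16002 (f = -9645 - 6357 = -16002)
k = 16843 (k = (71 - 42)² - 1*(-16002) = 29² + 16002 = 841 + 16002 = 16843)
D(g(-5, 11), -183) - k = (-12 - 4*2) - 1*16843 = (-12 - 8) - 16843 = -20 - 16843 = -16863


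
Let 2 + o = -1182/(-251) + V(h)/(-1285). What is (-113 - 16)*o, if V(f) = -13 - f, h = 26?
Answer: -113982981/322535 ≈ -353.40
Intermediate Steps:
o = 883589/322535 (o = -2 + (-1182/(-251) + (-13 - 1*26)/(-1285)) = -2 + (-1182*(-1/251) + (-13 - 26)*(-1/1285)) = -2 + (1182/251 - 39*(-1/1285)) = -2 + (1182/251 + 39/1285) = -2 + 1528659/322535 = 883589/322535 ≈ 2.7395)
(-113 - 16)*o = (-113 - 16)*(883589/322535) = -129*883589/322535 = -113982981/322535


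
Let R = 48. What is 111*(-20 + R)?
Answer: 3108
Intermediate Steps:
111*(-20 + R) = 111*(-20 + 48) = 111*28 = 3108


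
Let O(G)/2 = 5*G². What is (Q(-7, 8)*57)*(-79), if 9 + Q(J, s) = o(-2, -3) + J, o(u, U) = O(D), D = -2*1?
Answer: -108072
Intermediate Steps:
D = -2
O(G) = 10*G² (O(G) = 2*(5*G²) = 10*G²)
o(u, U) = 40 (o(u, U) = 10*(-2)² = 10*4 = 40)
Q(J, s) = 31 + J (Q(J, s) = -9 + (40 + J) = 31 + J)
(Q(-7, 8)*57)*(-79) = ((31 - 7)*57)*(-79) = (24*57)*(-79) = 1368*(-79) = -108072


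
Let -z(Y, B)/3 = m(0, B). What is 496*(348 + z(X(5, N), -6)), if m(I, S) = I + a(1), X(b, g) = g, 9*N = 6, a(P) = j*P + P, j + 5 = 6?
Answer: 169632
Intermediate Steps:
j = 1 (j = -5 + 6 = 1)
a(P) = 2*P (a(P) = 1*P + P = P + P = 2*P)
N = 2/3 (N = (1/9)*6 = 2/3 ≈ 0.66667)
m(I, S) = 2 + I (m(I, S) = I + 2*1 = I + 2 = 2 + I)
z(Y, B) = -6 (z(Y, B) = -3*(2 + 0) = -3*2 = -6)
496*(348 + z(X(5, N), -6)) = 496*(348 - 6) = 496*342 = 169632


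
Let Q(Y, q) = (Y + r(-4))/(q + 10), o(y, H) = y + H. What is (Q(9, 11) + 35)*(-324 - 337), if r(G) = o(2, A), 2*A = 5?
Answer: -329839/14 ≈ -23560.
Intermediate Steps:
A = 5/2 (A = (½)*5 = 5/2 ≈ 2.5000)
o(y, H) = H + y
r(G) = 9/2 (r(G) = 5/2 + 2 = 9/2)
Q(Y, q) = (9/2 + Y)/(10 + q) (Q(Y, q) = (Y + 9/2)/(q + 10) = (9/2 + Y)/(10 + q))
(Q(9, 11) + 35)*(-324 - 337) = ((9/2 + 9)/(10 + 11) + 35)*(-324 - 337) = ((27/2)/21 + 35)*(-661) = ((1/21)*(27/2) + 35)*(-661) = (9/14 + 35)*(-661) = (499/14)*(-661) = -329839/14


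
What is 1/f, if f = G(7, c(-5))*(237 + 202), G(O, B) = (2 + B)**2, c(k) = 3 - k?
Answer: 1/43900 ≈ 2.2779e-5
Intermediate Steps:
f = 43900 (f = (2 + (3 - 1*(-5)))**2*(237 + 202) = (2 + (3 + 5))**2*439 = (2 + 8)**2*439 = 10**2*439 = 100*439 = 43900)
1/f = 1/43900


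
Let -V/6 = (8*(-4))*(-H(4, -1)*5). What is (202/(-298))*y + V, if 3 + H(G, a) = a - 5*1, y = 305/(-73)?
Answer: 94008085/10877 ≈ 8642.8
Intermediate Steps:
y = -305/73 (y = 305*(-1/73) = -305/73 ≈ -4.1781)
H(G, a) = -8 + a (H(G, a) = -3 + (a - 5*1) = -3 + (a - 5) = -3 + (-5 + a) = -8 + a)
V = 8640 (V = -6*8*(-4)*-(-8 - 1)*5 = -(-192)*-1*(-9)*5 = -(-192)*9*5 = -(-192)*45 = -6*(-1440) = 8640)
(202/(-298))*y + V = (202/(-298))*(-305/73) + 8640 = (202*(-1/298))*(-305/73) + 8640 = -101/149*(-305/73) + 8640 = 30805/10877 + 8640 = 94008085/10877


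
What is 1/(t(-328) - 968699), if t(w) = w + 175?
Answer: -1/968852 ≈ -1.0321e-6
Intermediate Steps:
t(w) = 175 + w
1/(t(-328) - 968699) = 1/((175 - 328) - 968699) = 1/(-153 - 968699) = 1/(-968852) = -1/968852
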